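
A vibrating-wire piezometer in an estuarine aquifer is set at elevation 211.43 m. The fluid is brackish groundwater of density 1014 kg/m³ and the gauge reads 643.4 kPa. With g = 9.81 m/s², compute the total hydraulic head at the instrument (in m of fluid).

ψ = P/(ρg) = 643.4×1000 / (1014 × 9.81) = 64.68 m.
h = z + ψ = 211.43 + 64.68 = 276.11 m.

h ≈ 276.11 m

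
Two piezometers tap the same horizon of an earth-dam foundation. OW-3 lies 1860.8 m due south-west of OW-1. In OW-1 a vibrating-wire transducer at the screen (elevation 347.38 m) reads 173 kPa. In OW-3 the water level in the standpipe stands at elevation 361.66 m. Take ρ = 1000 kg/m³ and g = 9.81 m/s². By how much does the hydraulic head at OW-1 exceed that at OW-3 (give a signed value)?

Δh ≈ 3.36 m

Pressure head at OW-1: ψ = P/(ρg) = 173×1000 / (1000 × 9.81) = 17.64 m.
Total head at OW-1: h = z + ψ = 347.38 + 17.64 = 365.02 m.
Total head at OW-3: h = 361.66 m (water level in the piezometer is the total head).
Head difference: h(OW-1) − h(OW-3) = 365.02 − 361.66 = 3.36 m.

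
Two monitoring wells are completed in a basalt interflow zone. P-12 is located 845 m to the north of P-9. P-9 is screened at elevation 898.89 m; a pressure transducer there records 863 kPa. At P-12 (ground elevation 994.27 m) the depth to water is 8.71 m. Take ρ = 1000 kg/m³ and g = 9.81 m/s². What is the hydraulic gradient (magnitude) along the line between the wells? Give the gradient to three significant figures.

Pressure head at P-9: ψ = P/(ρg) = 863×1000 / (1000 × 9.81) = 87.97 m.
Total head at P-9: h = z + ψ = 898.89 + 87.97 = 986.86 m.
Total head at P-12: h = 994.27 − 8.71 = 985.56 m.
Head difference: h(P-9) − h(P-12) = 986.86 − 985.56 = 1.30 m.
Hydraulic gradient: i = |Δh| / L = 1.30 / 845 = 0.00154.

i ≈ 0.00154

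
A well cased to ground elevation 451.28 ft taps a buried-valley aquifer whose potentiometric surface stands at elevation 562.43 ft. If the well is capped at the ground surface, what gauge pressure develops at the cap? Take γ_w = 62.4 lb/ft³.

Head above the cap: Δh = 562.43 − 451.28 = 111.15 ft.
P = γΔh/144 = 62.4 × 111.15 / 144 = 48.2 psi.

P ≈ 48.2 psi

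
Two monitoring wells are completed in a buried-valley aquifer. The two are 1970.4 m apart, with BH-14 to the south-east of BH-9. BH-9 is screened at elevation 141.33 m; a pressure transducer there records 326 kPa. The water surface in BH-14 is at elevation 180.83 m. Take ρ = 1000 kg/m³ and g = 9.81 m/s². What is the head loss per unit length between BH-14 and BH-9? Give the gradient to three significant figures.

Pressure head at BH-9: ψ = P/(ρg) = 326×1000 / (1000 × 9.81) = 33.23 m.
Total head at BH-9: h = z + ψ = 141.33 + 33.23 = 174.56 m.
Total head at BH-14: h = 180.83 m (water level in the piezometer is the total head).
Head difference: h(BH-9) − h(BH-14) = 174.56 − 180.83 = -6.27 m.
Hydraulic gradient: i = |Δh| / L = 6.27 / 1970.4 = 0.00318.

i ≈ 0.00318 m/m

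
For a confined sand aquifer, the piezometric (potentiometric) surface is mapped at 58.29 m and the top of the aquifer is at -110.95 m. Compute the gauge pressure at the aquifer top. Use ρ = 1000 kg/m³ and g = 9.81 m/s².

P ≈ 1660 kPa

Pressure head at the aquifer top: ψ = h − z = 58.29 − (-110.95) = 169.24 m.
P = ρgψ = 1000 × 9.81 × 169.24 = 1660244 Pa ≈ 1660 kPa.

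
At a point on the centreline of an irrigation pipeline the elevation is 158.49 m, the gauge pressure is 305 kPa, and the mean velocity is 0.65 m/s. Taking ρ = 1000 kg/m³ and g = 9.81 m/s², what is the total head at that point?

Pressure head ψ = P/(ρg) = 305×1000 / (1000 × 9.81) = 31.09 m.
Velocity head = v²/(2g) = 0.65² / (2 × 9.81) = 0.022 m.
h = z + ψ + v²/(2g) = 158.49 + 31.09 + 0.022 = 189.60 m.

h ≈ 189.60 m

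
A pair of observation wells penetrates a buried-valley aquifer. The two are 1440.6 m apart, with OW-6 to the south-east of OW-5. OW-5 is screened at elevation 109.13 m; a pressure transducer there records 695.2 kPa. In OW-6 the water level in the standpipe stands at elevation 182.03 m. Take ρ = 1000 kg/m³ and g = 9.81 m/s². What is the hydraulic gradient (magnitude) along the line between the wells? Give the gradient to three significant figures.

Pressure head at OW-5: ψ = P/(ρg) = 695.2×1000 / (1000 × 9.81) = 70.87 m.
Total head at OW-5: h = z + ψ = 109.13 + 70.87 = 180.00 m.
Total head at OW-6: h = 182.03 m (water level in the piezometer is the total head).
Head difference: h(OW-5) − h(OW-6) = 180.00 − 182.03 = -2.03 m.
Hydraulic gradient: i = |Δh| / L = 2.03 / 1440.6 = 0.00141.

i ≈ 0.00141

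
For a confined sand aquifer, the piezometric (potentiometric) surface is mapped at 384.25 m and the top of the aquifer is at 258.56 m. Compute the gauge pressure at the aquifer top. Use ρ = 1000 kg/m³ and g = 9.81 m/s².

P ≈ 1230 kPa

Pressure head at the aquifer top: ψ = h − z = 384.25 − 258.56 = 125.69 m.
P = ρgψ = 1000 × 9.81 × 125.69 = 1233019 Pa ≈ 1230 kPa.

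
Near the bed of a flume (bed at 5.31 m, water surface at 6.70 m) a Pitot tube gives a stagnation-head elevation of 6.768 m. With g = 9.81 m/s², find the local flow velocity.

Near the bed, under hydrostatic conditions, the piezometric head (z + ψ) equals the free-surface elevation, 6.70 m.
Velocity head = total − piezometric = 6.768 − 6.70 = 0.068 m.
v = √(2g·h_v) = √(2 × 9.81 × 0.068) = 1.16 m/s.

v ≈ 1.16 m/s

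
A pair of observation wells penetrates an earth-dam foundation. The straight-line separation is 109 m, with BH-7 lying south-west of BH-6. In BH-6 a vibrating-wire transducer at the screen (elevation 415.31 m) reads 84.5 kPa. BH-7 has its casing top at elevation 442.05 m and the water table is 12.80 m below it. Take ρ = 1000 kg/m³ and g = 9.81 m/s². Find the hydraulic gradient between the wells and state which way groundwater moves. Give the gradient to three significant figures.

i ≈ 0.0489; groundwater flows toward the north-east

Pressure head at BH-6: ψ = P/(ρg) = 84.5×1000 / (1000 × 9.81) = 8.61 m.
Total head at BH-6: h = z + ψ = 415.31 + 8.61 = 423.92 m.
Total head at BH-7: h = 442.05 − 12.80 = 429.25 m.
Head difference: h(BH-6) − h(BH-7) = 423.92 − 429.25 = -5.33 m.
Hydraulic gradient: i = |Δh| / L = 5.33 / 109 = 0.0489.
Flow is from higher to lower head: from BH-7 toward BH-6, i.e. toward the north-east.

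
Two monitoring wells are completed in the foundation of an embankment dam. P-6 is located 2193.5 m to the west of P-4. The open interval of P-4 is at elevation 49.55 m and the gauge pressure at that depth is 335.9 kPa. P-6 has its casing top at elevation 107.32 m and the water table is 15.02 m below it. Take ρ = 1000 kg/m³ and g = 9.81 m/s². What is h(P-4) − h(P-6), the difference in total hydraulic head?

Δh ≈ -8.51 m

Pressure head at P-4: ψ = P/(ρg) = 335.9×1000 / (1000 × 9.81) = 34.24 m.
Total head at P-4: h = z + ψ = 49.55 + 34.24 = 83.79 m.
Total head at P-6: h = 107.32 − 15.02 = 92.30 m.
Head difference: h(P-4) − h(P-6) = 83.79 − 92.30 = -8.51 m.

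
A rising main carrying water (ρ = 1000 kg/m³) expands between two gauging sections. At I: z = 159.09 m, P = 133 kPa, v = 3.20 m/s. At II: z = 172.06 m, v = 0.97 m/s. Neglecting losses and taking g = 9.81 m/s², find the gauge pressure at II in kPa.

Pressure head at I: ψ₁ = P₁/(ρg) = 133×1000 / (1000 × 9.81) = 13.56 m.
Velocity heads: v₁²/2g = 3.20²/19.62 = 0.522 m; v₂²/2g = 0.97²/19.62 = 0.048 m.
Total head H = z₁ + ψ₁ + v₁²/2g = 159.09 + 13.56 + 0.522 = 173.17 m.
ψ₂ = H − z₂ − v₂²/2g = 173.17 − 172.06 − 0.048 = 1.06 m.
P₂ = ρgψ₂ = 1000 × 9.81 × 1.06 ≈ 10.4 kPa.

P₂ ≈ 10.4 kPa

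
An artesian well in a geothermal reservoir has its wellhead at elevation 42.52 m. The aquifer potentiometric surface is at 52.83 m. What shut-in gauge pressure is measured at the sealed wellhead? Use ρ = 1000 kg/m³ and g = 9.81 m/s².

Head above the cap: Δh = 52.83 − 42.52 = 10.31 m.
P = ρgΔh = 1000 × 9.81 × 10.31 = 101141 Pa ≈ 101 kPa.

P ≈ 101 kPa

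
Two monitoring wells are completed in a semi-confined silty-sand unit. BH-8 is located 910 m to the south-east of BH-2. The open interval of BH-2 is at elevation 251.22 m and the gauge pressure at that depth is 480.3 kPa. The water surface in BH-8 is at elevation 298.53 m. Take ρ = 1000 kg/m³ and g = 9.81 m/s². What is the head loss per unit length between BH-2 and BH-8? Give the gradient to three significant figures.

i ≈ 0.00181 m/m

Pressure head at BH-2: ψ = P/(ρg) = 480.3×1000 / (1000 × 9.81) = 48.96 m.
Total head at BH-2: h = z + ψ = 251.22 + 48.96 = 300.18 m.
Total head at BH-8: h = 298.53 m (water level in the piezometer is the total head).
Head difference: h(BH-2) − h(BH-8) = 300.18 − 298.53 = 1.65 m.
Hydraulic gradient: i = |Δh| / L = 1.65 / 910 = 0.00181.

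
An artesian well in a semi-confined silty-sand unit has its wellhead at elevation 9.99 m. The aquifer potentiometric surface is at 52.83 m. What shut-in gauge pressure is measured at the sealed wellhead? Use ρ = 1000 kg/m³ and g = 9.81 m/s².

P ≈ 420 kPa

Head above the cap: Δh = 52.83 − 9.99 = 42.84 m.
P = ρgΔh = 1000 × 9.81 × 42.84 = 420260 Pa ≈ 420 kPa.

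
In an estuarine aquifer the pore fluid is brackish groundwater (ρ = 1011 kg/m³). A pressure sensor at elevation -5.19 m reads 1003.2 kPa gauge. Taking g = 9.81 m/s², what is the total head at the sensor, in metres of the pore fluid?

h ≈ 95.96 m

ψ = P/(ρg) = 1003.2×1000 / (1011 × 9.81) = 101.15 m.
h = z + ψ = -5.19 + 101.15 = 95.96 m.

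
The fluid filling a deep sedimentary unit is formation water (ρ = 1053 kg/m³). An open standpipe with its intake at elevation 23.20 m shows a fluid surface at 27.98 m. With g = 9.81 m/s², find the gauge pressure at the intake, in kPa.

P ≈ 49.4 kPa

Pressure head ψ = h − z = 27.98 − 23.20 = 4.78 m.
P = ρgψ = 1053 × 9.81 × 4.78 = 49377 Pa ≈ 49.4 kPa.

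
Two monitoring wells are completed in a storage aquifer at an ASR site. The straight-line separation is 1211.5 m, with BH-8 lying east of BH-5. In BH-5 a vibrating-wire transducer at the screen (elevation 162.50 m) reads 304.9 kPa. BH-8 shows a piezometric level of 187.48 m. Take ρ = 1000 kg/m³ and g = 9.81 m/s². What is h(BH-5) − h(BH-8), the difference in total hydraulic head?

Pressure head at BH-5: ψ = P/(ρg) = 304.9×1000 / (1000 × 9.81) = 31.08 m.
Total head at BH-5: h = z + ψ = 162.50 + 31.08 = 193.58 m.
Total head at BH-8: h = 187.48 m (water level in the piezometer is the total head).
Head difference: h(BH-5) − h(BH-8) = 193.58 − 187.48 = 6.10 m.

Δh ≈ 6.10 m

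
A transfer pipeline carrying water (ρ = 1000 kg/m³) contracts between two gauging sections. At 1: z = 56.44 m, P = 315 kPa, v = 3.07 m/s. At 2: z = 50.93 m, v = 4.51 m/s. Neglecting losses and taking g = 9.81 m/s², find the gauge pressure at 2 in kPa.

Pressure head at 1: ψ₁ = P₁/(ρg) = 315×1000 / (1000 × 9.81) = 32.11 m.
Velocity heads: v₁²/2g = 3.07²/19.62 = 0.480 m; v₂²/2g = 4.51²/19.62 = 1.037 m.
Total head H = z₁ + ψ₁ + v₁²/2g = 56.44 + 32.11 + 0.480 = 89.03 m.
ψ₂ = H − z₂ − v₂²/2g = 89.03 − 50.93 − 1.037 = 37.06 m.
P₂ = ρgψ₂ = 1000 × 9.81 × 37.06 ≈ 364 kPa.

P₂ ≈ 364 kPa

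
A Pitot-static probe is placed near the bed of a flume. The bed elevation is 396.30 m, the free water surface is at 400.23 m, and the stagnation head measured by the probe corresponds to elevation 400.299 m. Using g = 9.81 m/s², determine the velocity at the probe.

v ≈ 1.16 m/s

Near the bed, under hydrostatic conditions, the piezometric head (z + ψ) equals the free-surface elevation, 400.23 m.
Velocity head = total − piezometric = 400.299 − 400.23 = 0.069 m.
v = √(2g·h_v) = √(2 × 9.81 × 0.069) = 1.16 m/s.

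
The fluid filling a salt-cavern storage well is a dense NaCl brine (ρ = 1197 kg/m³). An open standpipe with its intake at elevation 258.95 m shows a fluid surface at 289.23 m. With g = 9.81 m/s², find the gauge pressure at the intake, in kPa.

Pressure head ψ = h − z = 289.23 − 258.95 = 30.28 m.
P = ρgψ = 1197 × 9.81 × 30.28 = 355565 Pa ≈ 356 kPa.

P ≈ 356 kPa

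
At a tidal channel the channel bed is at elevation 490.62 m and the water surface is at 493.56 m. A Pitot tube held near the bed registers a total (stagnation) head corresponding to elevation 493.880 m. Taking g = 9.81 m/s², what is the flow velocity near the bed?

Near the bed, under hydrostatic conditions, the piezometric head (z + ψ) equals the free-surface elevation, 493.56 m.
Velocity head = total − piezometric = 493.880 − 493.56 = 0.320 m.
v = √(2g·h_v) = √(2 × 9.81 × 0.320) = 2.51 m/s.

v ≈ 2.51 m/s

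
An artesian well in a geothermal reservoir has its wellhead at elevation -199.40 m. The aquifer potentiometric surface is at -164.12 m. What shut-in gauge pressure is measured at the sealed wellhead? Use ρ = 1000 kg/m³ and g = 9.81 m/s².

Head above the cap: Δh = -164.12 − (-199.40) = 35.28 m.
P = ρgΔh = 1000 × 9.81 × 35.28 = 346097 Pa ≈ 346 kPa.

P ≈ 346 kPa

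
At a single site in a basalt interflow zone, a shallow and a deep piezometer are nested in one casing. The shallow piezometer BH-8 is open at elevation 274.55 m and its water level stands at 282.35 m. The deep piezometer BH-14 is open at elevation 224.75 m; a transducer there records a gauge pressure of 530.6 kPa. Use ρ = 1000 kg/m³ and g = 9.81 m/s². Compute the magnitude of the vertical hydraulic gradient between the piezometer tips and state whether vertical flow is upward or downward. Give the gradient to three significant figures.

|i_v| ≈ 0.0705; vertical flow is downward

Total head at BH-8: h = 282.35 m (water level in the standpipe).
Pressure head at BH-14: ψ = P/(ρg) = 530.6×1000 / (1000 × 9.81) = 54.09 m.
Total head at BH-14: h = z + ψ = 224.75 + 54.09 = 278.84 m.
Δh = h(BH-8) − h(BH-14) = 282.35 − 278.84 = 3.51 m.
Vertical separation Δz = 274.55 − 224.75 = 49.80 m.
|i_v| = |Δh| / Δz = 3.51 / 49.80 = 0.0705.
Head is higher in the shallow piezometer, so vertical flow is downward (recharge condition).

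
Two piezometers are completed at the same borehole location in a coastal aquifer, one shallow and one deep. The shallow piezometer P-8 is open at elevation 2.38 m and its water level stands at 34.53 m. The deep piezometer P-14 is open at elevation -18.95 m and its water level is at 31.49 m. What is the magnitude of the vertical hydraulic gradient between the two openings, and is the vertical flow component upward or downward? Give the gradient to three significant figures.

|i_v| ≈ 0.143; vertical flow is downward

Total head at P-8: h = 34.53 m (water level in the standpipe).
Total head at P-14: h = 31.49 m.
Δh = h(P-8) − h(P-14) = 34.53 − 31.49 = 3.04 m.
Vertical separation Δz = 2.38 − (-18.95) = 21.33 m.
|i_v| = |Δh| / Δz = 3.04 / 21.33 = 0.143.
Head is higher in the shallow piezometer, so vertical flow is downward (recharge condition).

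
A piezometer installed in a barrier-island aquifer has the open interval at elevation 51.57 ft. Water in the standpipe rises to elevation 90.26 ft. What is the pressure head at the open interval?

Total head h = 90.26 ft (the water-surface elevation in the piezometer).
Pressure head ψ = h − z = 90.26 − 51.57 = 38.69 ft.

ψ ≈ 38.69 ft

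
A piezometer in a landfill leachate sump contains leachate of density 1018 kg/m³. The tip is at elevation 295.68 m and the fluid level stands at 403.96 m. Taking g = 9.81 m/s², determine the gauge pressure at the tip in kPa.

P ≈ 1080 kPa

Pressure head ψ = h − z = 403.96 − 295.68 = 108.28 m.
P = ρgψ = 1018 × 9.81 × 108.28 = 1081347 Pa ≈ 1080 kPa.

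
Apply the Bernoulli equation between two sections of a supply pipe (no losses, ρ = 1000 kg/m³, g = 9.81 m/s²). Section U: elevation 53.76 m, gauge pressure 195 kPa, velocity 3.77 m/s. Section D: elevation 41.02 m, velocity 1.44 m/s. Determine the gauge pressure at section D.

P₂ ≈ 326 kPa

Pressure head at U: ψ₁ = P₁/(ρg) = 195×1000 / (1000 × 9.81) = 19.88 m.
Velocity heads: v₁²/2g = 3.77²/19.62 = 0.724 m; v₂²/2g = 1.44²/19.62 = 0.106 m.
Total head H = z₁ + ψ₁ + v₁²/2g = 53.76 + 19.88 + 0.724 = 74.36 m.
ψ₂ = H − z₂ − v₂²/2g = 74.36 − 41.02 − 0.106 = 33.23 m.
P₂ = ρgψ₂ = 1000 × 9.81 × 33.23 ≈ 326 kPa.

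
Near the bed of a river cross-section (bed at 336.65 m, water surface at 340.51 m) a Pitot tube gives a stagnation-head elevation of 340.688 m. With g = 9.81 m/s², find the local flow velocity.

Near the bed, under hydrostatic conditions, the piezometric head (z + ψ) equals the free-surface elevation, 340.51 m.
Velocity head = total − piezometric = 340.688 − 340.51 = 0.178 m.
v = √(2g·h_v) = √(2 × 9.81 × 0.178) = 1.87 m/s.

v ≈ 1.87 m/s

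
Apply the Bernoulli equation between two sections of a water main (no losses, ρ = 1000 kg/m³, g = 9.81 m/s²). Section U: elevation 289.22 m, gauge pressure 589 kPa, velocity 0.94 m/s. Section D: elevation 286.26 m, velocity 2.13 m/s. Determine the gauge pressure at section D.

P₂ ≈ 616 kPa

Pressure head at U: ψ₁ = P₁/(ρg) = 589×1000 / (1000 × 9.81) = 60.04 m.
Velocity heads: v₁²/2g = 0.94²/19.62 = 0.045 m; v₂²/2g = 2.13²/19.62 = 0.231 m.
Total head H = z₁ + ψ₁ + v₁²/2g = 289.22 + 60.04 + 0.045 = 349.31 m.
ψ₂ = H − z₂ − v₂²/2g = 349.31 − 286.26 − 0.231 = 62.82 m.
P₂ = ρgψ₂ = 1000 × 9.81 × 62.82 ≈ 616 kPa.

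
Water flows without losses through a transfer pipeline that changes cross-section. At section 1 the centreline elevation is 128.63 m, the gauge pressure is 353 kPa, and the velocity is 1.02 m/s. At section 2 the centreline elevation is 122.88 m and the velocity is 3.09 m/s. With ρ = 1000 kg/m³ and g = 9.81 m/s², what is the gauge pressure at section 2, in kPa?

P₂ ≈ 405 kPa

Pressure head at 1: ψ₁ = P₁/(ρg) = 353×1000 / (1000 × 9.81) = 35.98 m.
Velocity heads: v₁²/2g = 1.02²/19.62 = 0.053 m; v₂²/2g = 3.09²/19.62 = 0.487 m.
Total head H = z₁ + ψ₁ + v₁²/2g = 128.63 + 35.98 + 0.053 = 164.66 m.
ψ₂ = H − z₂ − v₂²/2g = 164.66 − 122.88 − 0.487 = 41.29 m.
P₂ = ρgψ₂ = 1000 × 9.81 × 41.29 ≈ 405 kPa.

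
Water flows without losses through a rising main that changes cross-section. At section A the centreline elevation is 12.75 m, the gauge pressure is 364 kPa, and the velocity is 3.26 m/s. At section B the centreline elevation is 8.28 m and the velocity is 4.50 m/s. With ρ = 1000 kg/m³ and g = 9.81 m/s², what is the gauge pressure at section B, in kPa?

P₂ ≈ 403 kPa

Pressure head at A: ψ₁ = P₁/(ρg) = 364×1000 / (1000 × 9.81) = 37.10 m.
Velocity heads: v₁²/2g = 3.26²/19.62 = 0.542 m; v₂²/2g = 4.50²/19.62 = 1.032 m.
Total head H = z₁ + ψ₁ + v₁²/2g = 12.75 + 37.10 + 0.542 = 50.39 m.
ψ₂ = H − z₂ − v₂²/2g = 50.39 − 8.28 − 1.032 = 41.08 m.
P₂ = ρgψ₂ = 1000 × 9.81 × 41.08 ≈ 403 kPa.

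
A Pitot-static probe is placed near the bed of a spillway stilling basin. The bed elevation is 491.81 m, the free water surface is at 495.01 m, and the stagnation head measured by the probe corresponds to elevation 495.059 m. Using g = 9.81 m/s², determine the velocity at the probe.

Near the bed, under hydrostatic conditions, the piezometric head (z + ψ) equals the free-surface elevation, 495.01 m.
Velocity head = total − piezometric = 495.059 − 495.01 = 0.049 m.
v = √(2g·h_v) = √(2 × 9.81 × 0.049) = 0.980 m/s.

v ≈ 0.980 m/s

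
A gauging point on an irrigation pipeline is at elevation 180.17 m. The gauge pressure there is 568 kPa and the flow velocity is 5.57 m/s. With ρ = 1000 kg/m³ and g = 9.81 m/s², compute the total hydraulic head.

Pressure head ψ = P/(ρg) = 568×1000 / (1000 × 9.81) = 57.90 m.
Velocity head = v²/(2g) = 5.57² / (2 × 9.81) = 1.581 m.
h = z + ψ + v²/(2g) = 180.17 + 57.90 + 1.581 = 239.65 m.

h ≈ 239.65 m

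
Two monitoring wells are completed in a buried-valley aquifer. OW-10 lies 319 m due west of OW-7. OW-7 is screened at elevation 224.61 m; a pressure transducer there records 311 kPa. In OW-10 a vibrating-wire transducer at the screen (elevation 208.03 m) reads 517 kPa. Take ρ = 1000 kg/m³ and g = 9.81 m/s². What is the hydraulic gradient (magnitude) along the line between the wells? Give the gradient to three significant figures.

i ≈ 0.0139

Pressure head at OW-7: ψ = P/(ρg) = 311×1000 / (1000 × 9.81) = 31.70 m.
Total head at OW-7: h = z + ψ = 224.61 + 31.70 = 256.31 m.
Pressure head at OW-10: ψ = P/(ρg) = 517×1000 / (1000 × 9.81) = 52.70 m.
Total head at OW-10: h = z + ψ = 208.03 + 52.70 = 260.73 m.
Head difference: h(OW-7) − h(OW-10) = 256.31 − 260.73 = -4.42 m.
Hydraulic gradient: i = |Δh| / L = 4.42 / 319 = 0.0139.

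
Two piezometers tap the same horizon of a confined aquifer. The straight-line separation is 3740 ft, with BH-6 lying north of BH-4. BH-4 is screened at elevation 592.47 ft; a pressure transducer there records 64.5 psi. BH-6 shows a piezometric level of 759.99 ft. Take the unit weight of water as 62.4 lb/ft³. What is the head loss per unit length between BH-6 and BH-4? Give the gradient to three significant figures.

Pressure head at BH-4: ψ = 144·P/γ = 144 × 64.5 / 62.4 = 148.85 ft.
Total head at BH-4: h = z + ψ = 592.47 + 148.85 = 741.32 ft.
Total head at BH-6: h = 759.99 ft (water level in the piezometer is the total head).
Head difference: h(BH-4) − h(BH-6) = 741.32 − 759.99 = -18.67 ft.
Hydraulic gradient: i = |Δh| / L = 18.67 / 3740 = 0.00499.

i ≈ 0.00499 ft/ft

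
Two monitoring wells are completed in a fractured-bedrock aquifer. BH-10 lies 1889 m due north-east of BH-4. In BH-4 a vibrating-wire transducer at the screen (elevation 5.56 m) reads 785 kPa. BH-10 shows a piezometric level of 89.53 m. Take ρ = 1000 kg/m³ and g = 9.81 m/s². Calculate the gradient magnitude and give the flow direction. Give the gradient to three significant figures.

Pressure head at BH-4: ψ = P/(ρg) = 785×1000 / (1000 × 9.81) = 80.02 m.
Total head at BH-4: h = z + ψ = 5.56 + 80.02 = 85.58 m.
Total head at BH-10: h = 89.53 m (water level in the piezometer is the total head).
Head difference: h(BH-4) − h(BH-10) = 85.58 − 89.53 = -3.95 m.
Hydraulic gradient: i = |Δh| / L = 3.95 / 1889 = 0.00209.
Flow is from higher to lower head: from BH-10 toward BH-4, i.e. toward the south-west.

i ≈ 0.00209; groundwater flows toward the south-west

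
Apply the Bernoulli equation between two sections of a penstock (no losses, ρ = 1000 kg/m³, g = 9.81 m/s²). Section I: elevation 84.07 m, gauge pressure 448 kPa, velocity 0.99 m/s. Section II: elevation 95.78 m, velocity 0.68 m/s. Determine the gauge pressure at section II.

Pressure head at I: ψ₁ = P₁/(ρg) = 448×1000 / (1000 × 9.81) = 45.67 m.
Velocity heads: v₁²/2g = 0.99²/19.62 = 0.050 m; v₂²/2g = 0.68²/19.62 = 0.024 m.
Total head H = z₁ + ψ₁ + v₁²/2g = 84.07 + 45.67 + 0.050 = 129.79 m.
ψ₂ = H − z₂ − v₂²/2g = 129.79 − 95.78 − 0.024 = 33.99 m.
P₂ = ρgψ₂ = 1000 × 9.81 × 33.99 ≈ 333 kPa.

P₂ ≈ 333 kPa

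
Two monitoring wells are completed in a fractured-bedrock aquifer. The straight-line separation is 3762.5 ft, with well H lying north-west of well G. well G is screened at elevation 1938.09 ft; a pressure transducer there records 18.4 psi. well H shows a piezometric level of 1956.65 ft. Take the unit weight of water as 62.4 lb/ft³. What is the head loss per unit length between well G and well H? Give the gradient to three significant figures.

Pressure head at well G: ψ = 144·P/γ = 144 × 18.4 / 62.4 = 42.46 ft.
Total head at well G: h = z + ψ = 1938.09 + 42.46 = 1980.55 ft.
Total head at well H: h = 1956.65 ft (water level in the piezometer is the total head).
Head difference: h(well G) − h(well H) = 1980.55 − 1956.65 = 23.90 ft.
Hydraulic gradient: i = |Δh| / L = 23.90 / 3762.5 = 0.00635.

i ≈ 0.00635 ft/ft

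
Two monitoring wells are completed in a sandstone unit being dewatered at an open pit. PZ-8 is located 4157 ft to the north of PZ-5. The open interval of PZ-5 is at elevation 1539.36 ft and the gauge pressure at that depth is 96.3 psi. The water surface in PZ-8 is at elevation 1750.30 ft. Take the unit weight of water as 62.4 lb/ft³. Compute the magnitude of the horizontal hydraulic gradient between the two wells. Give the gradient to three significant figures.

Pressure head at PZ-5: ψ = 144·P/γ = 144 × 96.3 / 62.4 = 222.23 ft.
Total head at PZ-5: h = z + ψ = 1539.36 + 222.23 = 1761.59 ft.
Total head at PZ-8: h = 1750.30 ft (water level in the piezometer is the total head).
Head difference: h(PZ-5) − h(PZ-8) = 1761.59 − 1750.30 = 11.29 ft.
Hydraulic gradient: i = |Δh| / L = 11.29 / 4157 = 0.00272.

i ≈ 0.00272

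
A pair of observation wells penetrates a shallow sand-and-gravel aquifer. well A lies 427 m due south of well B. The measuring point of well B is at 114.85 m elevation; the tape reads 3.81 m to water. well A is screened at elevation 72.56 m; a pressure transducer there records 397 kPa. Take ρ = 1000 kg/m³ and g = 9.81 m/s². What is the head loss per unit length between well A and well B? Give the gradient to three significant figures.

Total head at well B: h = 114.85 − 3.81 = 111.04 m.
Pressure head at well A: ψ = P/(ρg) = 397×1000 / (1000 × 9.81) = 40.47 m.
Total head at well A: h = z + ψ = 72.56 + 40.47 = 113.03 m.
Head difference: h(well B) − h(well A) = 111.04 − 113.03 = -1.99 m.
Hydraulic gradient: i = |Δh| / L = 1.99 / 427 = 0.00466.

i ≈ 0.00466 m/m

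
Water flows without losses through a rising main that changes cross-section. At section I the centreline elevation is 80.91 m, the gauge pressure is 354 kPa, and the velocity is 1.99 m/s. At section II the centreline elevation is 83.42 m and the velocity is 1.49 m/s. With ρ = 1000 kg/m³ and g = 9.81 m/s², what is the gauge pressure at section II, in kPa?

P₂ ≈ 330 kPa

Pressure head at I: ψ₁ = P₁/(ρg) = 354×1000 / (1000 × 9.81) = 36.09 m.
Velocity heads: v₁²/2g = 1.99²/19.62 = 0.202 m; v₂²/2g = 1.49²/19.62 = 0.113 m.
Total head H = z₁ + ψ₁ + v₁²/2g = 80.91 + 36.09 + 0.202 = 117.20 m.
ψ₂ = H − z₂ − v₂²/2g = 117.20 − 83.42 − 0.113 = 33.67 m.
P₂ = ρgψ₂ = 1000 × 9.81 × 33.67 ≈ 330 kPa.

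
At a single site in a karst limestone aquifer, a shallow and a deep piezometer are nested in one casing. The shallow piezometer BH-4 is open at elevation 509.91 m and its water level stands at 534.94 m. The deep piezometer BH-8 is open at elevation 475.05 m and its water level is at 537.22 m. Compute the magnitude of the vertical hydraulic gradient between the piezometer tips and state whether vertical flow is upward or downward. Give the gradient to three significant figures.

|i_v| ≈ 0.0654; vertical flow is upward

Total head at BH-4: h = 534.94 m (water level in the standpipe).
Total head at BH-8: h = 537.22 m.
Δh = h(BH-4) − h(BH-8) = 534.94 − 537.22 = -2.28 m.
Vertical separation Δz = 509.91 − 475.05 = 34.86 m.
|i_v| = |Δh| / Δz = 2.28 / 34.86 = 0.0654.
Head is higher in the deep piezometer, so vertical flow is upward (discharge condition).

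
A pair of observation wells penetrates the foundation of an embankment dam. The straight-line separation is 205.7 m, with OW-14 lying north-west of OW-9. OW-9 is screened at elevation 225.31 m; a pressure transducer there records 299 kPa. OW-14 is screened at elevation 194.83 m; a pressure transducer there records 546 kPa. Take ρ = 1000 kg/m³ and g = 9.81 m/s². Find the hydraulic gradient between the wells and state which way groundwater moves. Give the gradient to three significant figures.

Pressure head at OW-9: ψ = P/(ρg) = 299×1000 / (1000 × 9.81) = 30.48 m.
Total head at OW-9: h = z + ψ = 225.31 + 30.48 = 255.79 m.
Pressure head at OW-14: ψ = P/(ρg) = 546×1000 / (1000 × 9.81) = 55.66 m.
Total head at OW-14: h = z + ψ = 194.83 + 55.66 = 250.49 m.
Head difference: h(OW-9) − h(OW-14) = 255.79 − 250.49 = 5.30 m.
Hydraulic gradient: i = |Δh| / L = 5.30 / 205.7 = 0.0258.
Flow is from higher to lower head: from OW-9 toward OW-14, i.e. toward the north-west.

i ≈ 0.0258; groundwater flows toward the north-west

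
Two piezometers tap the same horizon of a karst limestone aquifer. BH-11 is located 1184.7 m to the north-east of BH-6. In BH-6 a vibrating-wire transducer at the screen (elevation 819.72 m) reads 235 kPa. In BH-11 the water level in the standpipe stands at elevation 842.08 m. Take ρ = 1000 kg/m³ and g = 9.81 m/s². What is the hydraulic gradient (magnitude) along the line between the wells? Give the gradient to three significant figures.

Pressure head at BH-6: ψ = P/(ρg) = 235×1000 / (1000 × 9.81) = 23.96 m.
Total head at BH-6: h = z + ψ = 819.72 + 23.96 = 843.68 m.
Total head at BH-11: h = 842.08 m (water level in the piezometer is the total head).
Head difference: h(BH-6) − h(BH-11) = 843.68 − 842.08 = 1.60 m.
Hydraulic gradient: i = |Δh| / L = 1.60 / 1184.7 = 0.00135.

i ≈ 0.00135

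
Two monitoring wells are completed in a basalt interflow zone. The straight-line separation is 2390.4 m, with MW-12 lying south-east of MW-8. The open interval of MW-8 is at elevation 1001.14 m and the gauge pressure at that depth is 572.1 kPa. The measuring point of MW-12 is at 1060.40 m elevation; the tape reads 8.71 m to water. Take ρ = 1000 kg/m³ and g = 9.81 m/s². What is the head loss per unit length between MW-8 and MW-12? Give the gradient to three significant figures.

Pressure head at MW-8: ψ = P/(ρg) = 572.1×1000 / (1000 × 9.81) = 58.32 m.
Total head at MW-8: h = z + ψ = 1001.14 + 58.32 = 1059.46 m.
Total head at MW-12: h = 1060.40 − 8.71 = 1051.69 m.
Head difference: h(MW-8) − h(MW-12) = 1059.46 − 1051.69 = 7.77 m.
Hydraulic gradient: i = |Δh| / L = 7.77 / 2390.4 = 0.00325.

i ≈ 0.00325 m/m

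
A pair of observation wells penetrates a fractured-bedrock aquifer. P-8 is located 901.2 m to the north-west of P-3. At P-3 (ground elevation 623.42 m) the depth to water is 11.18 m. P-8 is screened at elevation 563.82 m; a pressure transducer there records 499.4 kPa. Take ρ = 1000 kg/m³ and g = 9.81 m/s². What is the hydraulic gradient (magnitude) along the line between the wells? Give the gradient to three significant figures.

Total head at P-3: h = 623.42 − 11.18 = 612.24 m.
Pressure head at P-8: ψ = P/(ρg) = 499.4×1000 / (1000 × 9.81) = 50.91 m.
Total head at P-8: h = z + ψ = 563.82 + 50.91 = 614.73 m.
Head difference: h(P-3) − h(P-8) = 612.24 − 614.73 = -2.49 m.
Hydraulic gradient: i = |Δh| / L = 2.49 / 901.2 = 0.00276.

i ≈ 0.00276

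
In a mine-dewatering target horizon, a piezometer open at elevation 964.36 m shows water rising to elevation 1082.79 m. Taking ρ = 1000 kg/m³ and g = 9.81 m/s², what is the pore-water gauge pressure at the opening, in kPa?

Pressure head ψ = h − z = 1082.79 − 964.36 = 118.43 m.
P = ρgψ = 1000 × 9.81 × 118.43 = 1161798 Pa ≈ 1160 kPa.

P ≈ 1160 kPa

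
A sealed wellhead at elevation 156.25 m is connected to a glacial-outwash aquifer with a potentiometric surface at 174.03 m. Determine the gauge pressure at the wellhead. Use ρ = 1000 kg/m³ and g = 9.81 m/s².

Head above the cap: Δh = 174.03 − 156.25 = 17.78 m.
P = ρgΔh = 1000 × 9.81 × 17.78 = 174422 Pa ≈ 174 kPa.

P ≈ 174 kPa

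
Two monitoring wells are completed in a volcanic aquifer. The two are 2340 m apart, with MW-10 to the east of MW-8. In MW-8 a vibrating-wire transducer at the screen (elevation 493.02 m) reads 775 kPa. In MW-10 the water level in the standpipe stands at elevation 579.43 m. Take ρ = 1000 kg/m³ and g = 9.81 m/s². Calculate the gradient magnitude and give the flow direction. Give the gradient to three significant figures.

i ≈ 0.00317; groundwater flows toward the west

Pressure head at MW-8: ψ = P/(ρg) = 775×1000 / (1000 × 9.81) = 79.00 m.
Total head at MW-8: h = z + ψ = 493.02 + 79.00 = 572.02 m.
Total head at MW-10: h = 579.43 m (water level in the piezometer is the total head).
Head difference: h(MW-8) − h(MW-10) = 572.02 − 579.43 = -7.41 m.
Hydraulic gradient: i = |Δh| / L = 7.41 / 2340 = 0.00317.
Flow is from higher to lower head: from MW-10 toward MW-8, i.e. toward the west.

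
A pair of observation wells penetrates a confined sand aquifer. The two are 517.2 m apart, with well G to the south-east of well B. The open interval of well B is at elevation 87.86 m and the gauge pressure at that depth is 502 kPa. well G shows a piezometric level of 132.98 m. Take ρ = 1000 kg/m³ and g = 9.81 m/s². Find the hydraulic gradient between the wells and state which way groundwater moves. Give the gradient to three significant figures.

Pressure head at well B: ψ = P/(ρg) = 502×1000 / (1000 × 9.81) = 51.17 m.
Total head at well B: h = z + ψ = 87.86 + 51.17 = 139.03 m.
Total head at well G: h = 132.98 m (water level in the piezometer is the total head).
Head difference: h(well B) − h(well G) = 139.03 − 132.98 = 6.05 m.
Hydraulic gradient: i = |Δh| / L = 6.05 / 517.2 = 0.0117.
Flow is from higher to lower head: from well B toward well G, i.e. toward the south-east.

i ≈ 0.0117; groundwater flows toward the south-east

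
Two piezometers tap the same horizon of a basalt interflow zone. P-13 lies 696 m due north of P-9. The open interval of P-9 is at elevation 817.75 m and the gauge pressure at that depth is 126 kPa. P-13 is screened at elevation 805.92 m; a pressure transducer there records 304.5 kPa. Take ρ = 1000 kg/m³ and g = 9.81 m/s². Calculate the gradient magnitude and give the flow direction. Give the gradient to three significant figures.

Pressure head at P-9: ψ = P/(ρg) = 126×1000 / (1000 × 9.81) = 12.84 m.
Total head at P-9: h = z + ψ = 817.75 + 12.84 = 830.59 m.
Pressure head at P-13: ψ = P/(ρg) = 304.5×1000 / (1000 × 9.81) = 31.04 m.
Total head at P-13: h = z + ψ = 805.92 + 31.04 = 836.96 m.
Head difference: h(P-9) − h(P-13) = 830.59 − 836.96 = -6.37 m.
Hydraulic gradient: i = |Δh| / L = 6.37 / 696 = 0.00915.
Flow is from higher to lower head: from P-13 toward P-9, i.e. toward the south.

i ≈ 0.00915; groundwater flows toward the south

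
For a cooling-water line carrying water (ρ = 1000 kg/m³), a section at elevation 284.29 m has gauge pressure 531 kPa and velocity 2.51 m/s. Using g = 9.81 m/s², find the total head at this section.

Pressure head ψ = P/(ρg) = 531×1000 / (1000 × 9.81) = 54.13 m.
Velocity head = v²/(2g) = 2.51² / (2 × 9.81) = 0.321 m.
h = z + ψ + v²/(2g) = 284.29 + 54.13 + 0.321 = 338.74 m.

h ≈ 338.74 m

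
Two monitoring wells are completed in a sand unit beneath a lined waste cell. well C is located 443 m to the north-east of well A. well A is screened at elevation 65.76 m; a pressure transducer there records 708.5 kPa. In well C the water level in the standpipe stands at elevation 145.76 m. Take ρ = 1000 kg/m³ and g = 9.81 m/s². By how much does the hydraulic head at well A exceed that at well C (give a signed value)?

Δh ≈ -7.78 m

Pressure head at well A: ψ = P/(ρg) = 708.5×1000 / (1000 × 9.81) = 72.22 m.
Total head at well A: h = z + ψ = 65.76 + 72.22 = 137.98 m.
Total head at well C: h = 145.76 m (water level in the piezometer is the total head).
Head difference: h(well A) − h(well C) = 137.98 − 145.76 = -7.78 m.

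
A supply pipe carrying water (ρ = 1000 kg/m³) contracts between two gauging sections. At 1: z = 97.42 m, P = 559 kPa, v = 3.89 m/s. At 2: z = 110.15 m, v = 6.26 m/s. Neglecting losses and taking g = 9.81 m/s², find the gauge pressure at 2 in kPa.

P₂ ≈ 422 kPa

Pressure head at 1: ψ₁ = P₁/(ρg) = 559×1000 / (1000 × 9.81) = 56.98 m.
Velocity heads: v₁²/2g = 3.89²/19.62 = 0.771 m; v₂²/2g = 6.26²/19.62 = 1.997 m.
Total head H = z₁ + ψ₁ + v₁²/2g = 97.42 + 56.98 + 0.771 = 155.17 m.
ψ₂ = H − z₂ − v₂²/2g = 155.17 − 110.15 − 1.997 = 43.02 m.
P₂ = ρgψ₂ = 1000 × 9.81 × 43.02 ≈ 422 kPa.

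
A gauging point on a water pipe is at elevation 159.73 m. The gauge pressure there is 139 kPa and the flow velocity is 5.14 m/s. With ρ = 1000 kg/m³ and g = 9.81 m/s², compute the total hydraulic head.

Pressure head ψ = P/(ρg) = 139×1000 / (1000 × 9.81) = 14.17 m.
Velocity head = v²/(2g) = 5.14² / (2 × 9.81) = 1.347 m.
h = z + ψ + v²/(2g) = 159.73 + 14.17 + 1.347 = 175.25 m.

h ≈ 175.25 m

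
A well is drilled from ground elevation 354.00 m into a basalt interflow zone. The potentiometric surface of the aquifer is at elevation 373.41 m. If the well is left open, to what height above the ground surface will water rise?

Water rises to the potentiometric surface, so the rise above ground = 373.41 − 354.00 = 19.41 m.

≈ 19.41 m above ground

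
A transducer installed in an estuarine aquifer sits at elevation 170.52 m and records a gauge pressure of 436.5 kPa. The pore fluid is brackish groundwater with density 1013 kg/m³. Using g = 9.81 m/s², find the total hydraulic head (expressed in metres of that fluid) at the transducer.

h ≈ 214.44 m

ψ = P/(ρg) = 436.5×1000 / (1013 × 9.81) = 43.92 m.
h = z + ψ = 170.52 + 43.92 = 214.44 m.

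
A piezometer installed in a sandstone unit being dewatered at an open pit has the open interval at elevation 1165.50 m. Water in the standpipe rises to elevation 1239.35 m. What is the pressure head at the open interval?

Total head h = 1239.35 m (the water-surface elevation in the piezometer).
Pressure head ψ = h − z = 1239.35 − 1165.50 = 73.85 m.

ψ ≈ 73.85 m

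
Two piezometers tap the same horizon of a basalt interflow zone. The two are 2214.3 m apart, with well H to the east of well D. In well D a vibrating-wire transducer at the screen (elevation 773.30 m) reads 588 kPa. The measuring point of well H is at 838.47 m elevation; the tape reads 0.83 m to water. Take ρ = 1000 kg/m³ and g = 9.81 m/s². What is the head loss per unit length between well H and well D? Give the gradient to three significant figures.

Pressure head at well D: ψ = P/(ρg) = 588×1000 / (1000 × 9.81) = 59.94 m.
Total head at well D: h = z + ψ = 773.30 + 59.94 = 833.24 m.
Total head at well H: h = 838.47 − 0.83 = 837.64 m.
Head difference: h(well D) − h(well H) = 833.24 − 837.64 = -4.40 m.
Hydraulic gradient: i = |Δh| / L = 4.40 / 2214.3 = 0.00199.

i ≈ 0.00199 m/m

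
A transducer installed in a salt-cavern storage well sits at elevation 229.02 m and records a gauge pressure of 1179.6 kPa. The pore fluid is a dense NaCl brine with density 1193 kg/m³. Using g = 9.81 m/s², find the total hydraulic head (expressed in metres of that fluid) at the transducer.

ψ = P/(ρg) = 1179.6×1000 / (1193 × 9.81) = 100.79 m.
h = z + ψ = 229.02 + 100.79 = 329.81 m.

h ≈ 329.81 m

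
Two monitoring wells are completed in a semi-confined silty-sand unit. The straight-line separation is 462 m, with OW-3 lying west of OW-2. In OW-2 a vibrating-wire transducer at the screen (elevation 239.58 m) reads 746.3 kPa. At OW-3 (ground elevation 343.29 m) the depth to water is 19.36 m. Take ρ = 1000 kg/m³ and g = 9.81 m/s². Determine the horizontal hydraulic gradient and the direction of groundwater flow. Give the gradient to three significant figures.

Pressure head at OW-2: ψ = P/(ρg) = 746.3×1000 / (1000 × 9.81) = 76.08 m.
Total head at OW-2: h = z + ψ = 239.58 + 76.08 = 315.66 m.
Total head at OW-3: h = 343.29 − 19.36 = 323.93 m.
Head difference: h(OW-2) − h(OW-3) = 315.66 − 323.93 = -8.27 m.
Hydraulic gradient: i = |Δh| / L = 8.27 / 462 = 0.0179.
Flow is from higher to lower head: from OW-3 toward OW-2, i.e. toward the east.

i ≈ 0.0179; groundwater flows toward the east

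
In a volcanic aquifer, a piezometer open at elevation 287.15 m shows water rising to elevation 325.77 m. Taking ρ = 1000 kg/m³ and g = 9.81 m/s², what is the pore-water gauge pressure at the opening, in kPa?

P ≈ 379 kPa

Pressure head ψ = h − z = 325.77 − 287.15 = 38.62 m.
P = ρgψ = 1000 × 9.81 × 38.62 = 378862 Pa ≈ 379 kPa.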